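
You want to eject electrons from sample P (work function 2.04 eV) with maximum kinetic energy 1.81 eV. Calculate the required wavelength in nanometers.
322.04 nm

From Einstein's equation: KE_max = hc/λ - φ

Rearranging for λ:
hc/λ = KE_max + φ
λ = hc/(KE_max + φ)

Required photon energy:
E_photon = KE_max + φ = 1.81 + 2.04 = 3.85 eV

Required wavelength:
λ = hc/E_photon = (6.626×10⁻³⁴)(3×10⁸) / (3.85 × 1.602×10⁻¹⁹)
λ = 322.04 nm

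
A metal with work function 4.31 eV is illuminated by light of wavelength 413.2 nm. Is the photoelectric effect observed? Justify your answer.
No

For photoemission, the photon energy must exceed the work function.

Photon energy: E = hc/λ = 3.0006 eV
Work function: φ = 4.31 eV

Since E_photon (3.0006 eV) < φ (4.31 eV), photoemission will NOT occur.
The threshold wavelength is λ₀ = hc/φ = 287.7 nm.
Since 413.2 nm > 287.7 nm, the photons lack sufficient energy.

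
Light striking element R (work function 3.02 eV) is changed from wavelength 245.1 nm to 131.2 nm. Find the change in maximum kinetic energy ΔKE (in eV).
4.3915 eV

Using Einstein's equation: KE_max = hc/λ - φ

For λ₁ = 245.1 nm:
KE₁ = hc/λ₁ - φ = 5.0585 - 3.02 = 2.0385 eV

For λ₂ = 131.2 nm:
KE₂ = hc/λ₂ - φ = 9.4500 - 3.02 = 6.4300 eV

Change in KE:
ΔKE = KE₂ - KE₁ = 6.4300 - 2.0385 = 4.3915 eV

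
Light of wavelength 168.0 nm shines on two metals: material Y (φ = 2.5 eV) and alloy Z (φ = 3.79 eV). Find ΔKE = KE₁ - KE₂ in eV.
1.2900 eV

Using KE_max = hc/λ - φ for each metal:

Photon energy: E = hc/λ = 7.3800 eV

For material Y (φ₁ = 2.5 eV):
KE₁ = E - φ₁ = 7.3800 - 2.5 = 4.8800 eV

For alloy Z (φ₂ = 3.79 eV):
KE₂ = E - φ₂ = 7.3800 - 3.79 = 3.5900 eV

Difference:
ΔKE = KE₁ - KE₂ = 4.8800 - 3.5900 = 1.2900 eV

Note: The difference equals the difference in work functions: 3.79 - 2.5 = 1.29 eV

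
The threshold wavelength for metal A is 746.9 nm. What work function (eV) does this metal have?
1.66 eV

At the threshold wavelength, photon energy equals work function:
φ = hc/λ₀

Calculating:
φ = (6.626×10⁻³⁴ J·s)(3×10⁸ m/s) / (746.9×10⁻⁹ m)
φ = 1.66 eV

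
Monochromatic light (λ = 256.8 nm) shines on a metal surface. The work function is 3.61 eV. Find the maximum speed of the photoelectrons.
6.5457e+05 m/s

First, find the maximum kinetic energy:
E_photon = hc/λ = 4.8280 eV
KE_max = E_photon - φ = 4.8280 - 3.61 = 1.2180 eV

Convert to Joules: KE_max = 1.2180 × 1.602×10⁻¹⁹ J = 1.9515e-19 J

Then use KE = ½mv² to find velocity:
v = √(2·KE/m) = √(2 × 1.9515e-19 J / 9.109e-31 kg)
v = 6.5457e+05 m/s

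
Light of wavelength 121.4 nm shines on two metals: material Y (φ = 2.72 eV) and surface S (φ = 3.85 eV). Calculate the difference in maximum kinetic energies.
1.1300 eV

Using KE_max = hc/λ - φ for each metal:

Photon energy: E = hc/λ = 10.2129 eV

For material Y (φ₁ = 2.72 eV):
KE₁ = E - φ₁ = 10.2129 - 2.72 = 7.4929 eV

For surface S (φ₂ = 3.85 eV):
KE₂ = E - φ₂ = 10.2129 - 3.85 = 6.3629 eV

Difference:
ΔKE = KE₁ - KE₂ = 7.4929 - 6.3629 = 1.1300 eV

Note: The difference equals the difference in work functions: 3.85 - 2.72 = 1.13 eV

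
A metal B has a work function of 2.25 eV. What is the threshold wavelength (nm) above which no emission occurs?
551.04 nm

The threshold wavelength is when the photon energy equals the work function:
hc/λ₀ = φ

Solving for λ₀:
λ₀ = hc/φ = (6.626×10⁻³⁴ J·s)(3×10⁸ m/s) / (2.25 eV × 1.602×10⁻¹⁹ J/eV)
λ₀ = 551.04 nm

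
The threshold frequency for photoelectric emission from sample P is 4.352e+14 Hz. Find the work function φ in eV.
1.80 eV

At the threshold frequency, photon energy equals work function:
φ = hf₀

Calculating:
φ = (6.626×10⁻³⁴ J·s)(4.352e+14 Hz)
φ = 1.80 eV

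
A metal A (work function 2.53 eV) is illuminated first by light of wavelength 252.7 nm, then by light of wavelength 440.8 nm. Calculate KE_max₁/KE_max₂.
8.4058

Using Einstein's equation: KE_max = hc/λ - φ

For λ₁ = 252.7 nm:
E₁ = hc/λ₁ = 4.9064 eV
KE₁ = E₁ - φ = 4.9064 - 2.53 = 2.3764 eV

For λ₂ = 440.8 nm:
E₂ = hc/λ₂ = 2.8127 eV
KE₂ = E₂ - φ = 2.8127 - 2.53 = 0.2827 eV

Ratio: KE₁/KE₂ = 2.3764/0.2827 = 8.4058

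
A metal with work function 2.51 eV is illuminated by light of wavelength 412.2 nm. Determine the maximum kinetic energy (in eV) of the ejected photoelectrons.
0.4979 eV

Using Einstein's photoelectric equation: KE_max = hf - φ = hc/λ - φ

First, calculate the photon energy:
E_photon = hc/λ = (6.626×10⁻³⁴ J·s)(3×10⁸ m/s) / (412.2×10⁻⁹ m)
E_photon = 3.0079 eV

Then, the maximum kinetic energy:
KE_max = E_photon - φ = 3.0079 eV - 2.51 eV = 0.4979 eV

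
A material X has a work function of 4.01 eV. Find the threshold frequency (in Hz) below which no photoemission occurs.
9.6961e+14 Hz

The threshold frequency is when the photon energy equals the work function:
hf₀ = φ

Solving for f₀:
f₀ = φ/h = (4.01 eV × 1.602×10⁻¹⁹ J/eV) / (6.626×10⁻³⁴ J·s)
f₀ = 9.6961e+14 Hz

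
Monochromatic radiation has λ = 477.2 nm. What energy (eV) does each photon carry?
2.5982 eV

Using E = hf = hc/λ:

E = hc/λ = (6.626×10⁻³⁴ J·s)(3×10⁸ m/s) / (477.2×10⁻⁹ m)
E = 2.5982 eV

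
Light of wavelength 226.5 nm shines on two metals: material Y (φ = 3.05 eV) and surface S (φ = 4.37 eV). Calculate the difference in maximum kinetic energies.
1.3200 eV

Using KE_max = hc/λ - φ for each metal:

Photon energy: E = hc/λ = 5.4739 eV

For material Y (φ₁ = 3.05 eV):
KE₁ = E - φ₁ = 5.4739 - 3.05 = 2.4239 eV

For surface S (φ₂ = 4.37 eV):
KE₂ = E - φ₂ = 5.4739 - 4.37 = 1.1039 eV

Difference:
ΔKE = KE₁ - KE₂ = 2.4239 - 1.1039 = 1.3200 eV

Note: The difference equals the difference in work functions: 4.37 - 3.05 = 1.32 eV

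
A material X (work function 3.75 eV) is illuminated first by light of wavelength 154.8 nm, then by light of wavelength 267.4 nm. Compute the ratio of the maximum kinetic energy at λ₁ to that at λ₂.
4.8038

Using Einstein's equation: KE_max = hc/λ - φ

For λ₁ = 154.8 nm:
E₁ = hc/λ₁ = 8.0093 eV
KE₁ = E₁ - φ = 8.0093 - 3.75 = 4.2593 eV

For λ₂ = 267.4 nm:
E₂ = hc/λ₂ = 4.6367 eV
KE₂ = E₂ - φ = 4.6367 - 3.75 = 0.8867 eV

Ratio: KE₁/KE₂ = 4.2593/0.8867 = 4.8038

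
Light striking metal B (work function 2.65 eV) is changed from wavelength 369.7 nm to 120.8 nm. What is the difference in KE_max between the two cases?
6.9099 eV

Using Einstein's equation: KE_max = hc/λ - φ

For λ₁ = 369.7 nm:
KE₁ = hc/λ₁ - φ = 3.3536 - 2.65 = 0.7036 eV

For λ₂ = 120.8 nm:
KE₂ = hc/λ₂ - φ = 10.2636 - 2.65 = 7.6136 eV

Change in KE:
ΔKE = KE₂ - KE₁ = 7.6136 - 0.7036 = 6.9099 eV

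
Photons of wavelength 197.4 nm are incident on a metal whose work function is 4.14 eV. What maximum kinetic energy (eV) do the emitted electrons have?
2.1409 eV

Using Einstein's photoelectric equation: KE_max = hf - φ = hc/λ - φ

First, calculate the photon energy:
E_photon = hc/λ = (6.626×10⁻³⁴ J·s)(3×10⁸ m/s) / (197.4×10⁻⁹ m)
E_photon = 6.2809 eV

Then, the maximum kinetic energy:
KE_max = E_photon - φ = 6.2809 eV - 4.14 eV = 2.1409 eV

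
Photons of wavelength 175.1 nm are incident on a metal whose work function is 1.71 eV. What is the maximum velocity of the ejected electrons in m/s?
1.3745e+06 m/s

First, find the maximum kinetic energy:
E_photon = hc/λ = 7.0808 eV
KE_max = E_photon - φ = 7.0808 - 1.71 = 5.3708 eV

Convert to Joules: KE_max = 5.3708 × 1.602×10⁻¹⁹ J = 8.6049e-19 J

Then use KE = ½mv² to find velocity:
v = √(2·KE/m) = √(2 × 8.6049e-19 J / 9.109e-31 kg)
v = 1.3745e+06 m/s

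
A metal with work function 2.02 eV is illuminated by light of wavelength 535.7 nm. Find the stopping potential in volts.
0.2944 V

The stopping potential V_s satisfies: eV_s = KE_max

First, find KE_max using Einstein's equation:
E_photon = hc/λ = 2.3144 eV
KE_max = E_photon - φ = 2.3144 - 2.02 = 0.2944 eV

Since eV_s = KE_max:
V_s = KE_max/e = 0.2944 V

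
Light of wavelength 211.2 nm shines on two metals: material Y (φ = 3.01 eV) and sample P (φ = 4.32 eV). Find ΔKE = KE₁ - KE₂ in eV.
1.3100 eV

Using KE_max = hc/λ - φ for each metal:

Photon energy: E = hc/λ = 5.8705 eV

For material Y (φ₁ = 3.01 eV):
KE₁ = E - φ₁ = 5.8705 - 3.01 = 2.8605 eV

For sample P (φ₂ = 4.32 eV):
KE₂ = E - φ₂ = 5.8705 - 4.32 = 1.5505 eV

Difference:
ΔKE = KE₁ - KE₂ = 2.8605 - 1.5505 = 1.3100 eV

Note: The difference equals the difference in work functions: 4.32 - 3.01 = 1.31 eV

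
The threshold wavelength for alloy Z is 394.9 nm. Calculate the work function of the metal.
3.14 eV

At the threshold wavelength, photon energy equals work function:
φ = hc/λ₀

Calculating:
φ = (6.626×10⁻³⁴ J·s)(3×10⁸ m/s) / (394.9×10⁻⁹ m)
φ = 3.14 eV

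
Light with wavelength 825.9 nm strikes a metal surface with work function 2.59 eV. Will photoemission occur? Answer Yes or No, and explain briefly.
No

For photoemission, the photon energy must exceed the work function.

Photon energy: E = hc/λ = 1.5012 eV
Work function: φ = 2.59 eV

Since E_photon (1.5012 eV) < φ (2.59 eV), photoemission will NOT occur.
The threshold wavelength is λ₀ = hc/φ = 478.7 nm.
Since 825.9 nm > 478.7 nm, the photons lack sufficient energy.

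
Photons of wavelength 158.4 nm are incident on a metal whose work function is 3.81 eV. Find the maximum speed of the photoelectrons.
1.1888e+06 m/s

First, find the maximum kinetic energy:
E_photon = hc/λ = 7.8273 eV
KE_max = E_photon - φ = 7.8273 - 3.81 = 4.0173 eV

Convert to Joules: KE_max = 4.0173 × 1.602×10⁻¹⁹ J = 6.4364e-19 J

Then use KE = ½mv² to find velocity:
v = √(2·KE/m) = √(2 × 6.4364e-19 J / 9.109e-31 kg)
v = 1.1888e+06 m/s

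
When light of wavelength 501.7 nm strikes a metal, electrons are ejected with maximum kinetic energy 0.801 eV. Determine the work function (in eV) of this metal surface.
1.67 eV

From Einstein's photoelectric equation: KE_max = hf - φ = hc/λ - φ

Rearranging for φ:
φ = hc/λ - KE_max

Calculate photon energy:
E_photon = hc/λ = 2.4713 eV

Therefore:
φ = 2.4713 - 0.801 = 1.67 eV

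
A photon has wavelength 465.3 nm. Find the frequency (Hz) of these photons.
6.4430e+14 Hz

Using the wave equation: c = fλ

Solving for frequency:
f = c/λ = (3×10⁸ m/s) / (465.3×10⁻⁹ m)
f = 6.4430e+14 Hz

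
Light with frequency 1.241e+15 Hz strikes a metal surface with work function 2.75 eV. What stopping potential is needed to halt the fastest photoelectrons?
2.3824 V

The stopping potential V_s satisfies: eV_s = KE_max

First, find KE_max using Einstein's equation:
E_photon = hf = (6.626×10⁻³⁴ J·s)(1.241e+15 Hz) = 5.1324 eV
KE_max = E_photon - φ = 5.1324 - 2.75 = 2.3824 eV

Since eV_s = KE_max:
V_s = KE_max/e = 2.3824 V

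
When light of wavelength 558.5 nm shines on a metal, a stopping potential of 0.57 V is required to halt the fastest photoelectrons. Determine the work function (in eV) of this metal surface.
1.65 eV

The stopping potential gives the maximum kinetic energy: KE_max = eV_s = 0.57 eV

From Einstein's photoelectric equation: KE_max = hc/λ - φ
Rearranging: φ = hc/λ - KE_max

Calculate photon energy:
E_photon = hc/λ = (6.626×10⁻³⁴ J·s)(3×10⁸ m/s) / (558.5×10⁻⁹ m) = 2.2199 eV

Therefore:
φ = 2.2199 - 0.57 = 1.65 eV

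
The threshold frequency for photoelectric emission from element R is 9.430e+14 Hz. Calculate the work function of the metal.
3.90 eV

At the threshold frequency, photon energy equals work function:
φ = hf₀

Calculating:
φ = (6.626×10⁻³⁴ J·s)(9.430e+14 Hz)
φ = 3.90 eV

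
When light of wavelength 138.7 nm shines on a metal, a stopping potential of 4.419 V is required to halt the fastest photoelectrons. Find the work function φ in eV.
4.52 eV

The stopping potential gives the maximum kinetic energy: KE_max = eV_s = 4.419 eV

From Einstein's photoelectric equation: KE_max = hc/λ - φ
Rearranging: φ = hc/λ - KE_max

Calculate photon energy:
E_photon = hc/λ = (6.626×10⁻³⁴ J·s)(3×10⁸ m/s) / (138.7×10⁻⁹ m) = 8.9390 eV

Therefore:
φ = 8.9390 - 4.419 = 4.52 eV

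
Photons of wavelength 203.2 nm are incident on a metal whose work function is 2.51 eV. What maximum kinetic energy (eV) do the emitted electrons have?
3.5916 eV

Using Einstein's photoelectric equation: KE_max = hf - φ = hc/λ - φ

First, calculate the photon energy:
E_photon = hc/λ = (6.626×10⁻³⁴ J·s)(3×10⁸ m/s) / (203.2×10⁻⁹ m)
E_photon = 6.1016 eV

Then, the maximum kinetic energy:
KE_max = E_photon - φ = 6.1016 eV - 2.51 eV = 3.5916 eV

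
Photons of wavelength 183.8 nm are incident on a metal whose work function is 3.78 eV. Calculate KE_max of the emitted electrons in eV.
2.9656 eV

Using Einstein's photoelectric equation: KE_max = hf - φ = hc/λ - φ

First, calculate the photon energy:
E_photon = hc/λ = (6.626×10⁻³⁴ J·s)(3×10⁸ m/s) / (183.8×10⁻⁹ m)
E_photon = 6.7456 eV

Then, the maximum kinetic energy:
KE_max = E_photon - φ = 6.7456 eV - 3.78 eV = 2.9656 eV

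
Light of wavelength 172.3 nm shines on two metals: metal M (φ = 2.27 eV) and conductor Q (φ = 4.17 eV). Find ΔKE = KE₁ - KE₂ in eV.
1.9000 eV

Using KE_max = hc/λ - φ for each metal:

Photon energy: E = hc/λ = 7.1958 eV

For metal M (φ₁ = 2.27 eV):
KE₁ = E - φ₁ = 7.1958 - 2.27 = 4.9258 eV

For conductor Q (φ₂ = 4.17 eV):
KE₂ = E - φ₂ = 7.1958 - 4.17 = 3.0258 eV

Difference:
ΔKE = KE₁ - KE₂ = 4.9258 - 3.0258 = 1.9000 eV

Note: The difference equals the difference in work functions: 4.17 - 2.27 = 1.90 eV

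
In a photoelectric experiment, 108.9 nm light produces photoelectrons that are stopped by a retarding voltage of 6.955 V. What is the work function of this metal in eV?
4.43 eV

The stopping potential gives the maximum kinetic energy: KE_max = eV_s = 6.955 eV

From Einstein's photoelectric equation: KE_max = hc/λ - φ
Rearranging: φ = hc/λ - KE_max

Calculate photon energy:
E_photon = hc/λ = (6.626×10⁻³⁴ J·s)(3×10⁸ m/s) / (108.9×10⁻⁹ m) = 11.3851 eV

Therefore:
φ = 11.3851 - 6.955 = 4.43 eV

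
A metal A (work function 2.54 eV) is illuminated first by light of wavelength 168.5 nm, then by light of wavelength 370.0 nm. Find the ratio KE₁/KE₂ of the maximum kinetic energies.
5.9415

Using Einstein's equation: KE_max = hc/λ - φ

For λ₁ = 168.5 nm:
E₁ = hc/λ₁ = 7.3581 eV
KE₁ = E₁ - φ = 7.3581 - 2.54 = 4.8181 eV

For λ₂ = 370.0 nm:
E₂ = hc/λ₂ = 3.3509 eV
KE₂ = E₂ - φ = 3.3509 - 2.54 = 0.8109 eV

Ratio: KE₁/KE₂ = 4.8181/0.8109 = 5.9415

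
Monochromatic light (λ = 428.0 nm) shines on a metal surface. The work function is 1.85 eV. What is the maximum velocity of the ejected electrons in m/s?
6.0682e+05 m/s

First, find the maximum kinetic energy:
E_photon = hc/λ = 2.8968 eV
KE_max = E_photon - φ = 2.8968 - 1.85 = 1.0468 eV

Convert to Joules: KE_max = 1.0468 × 1.602×10⁻¹⁹ J = 1.6772e-19 J

Then use KE = ½mv² to find velocity:
v = √(2·KE/m) = √(2 × 1.6772e-19 J / 9.109e-31 kg)
v = 6.0682e+05 m/s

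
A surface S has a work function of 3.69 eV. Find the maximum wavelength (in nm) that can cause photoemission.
336.00 nm

The threshold wavelength is when the photon energy equals the work function:
hc/λ₀ = φ

Solving for λ₀:
λ₀ = hc/φ = (6.626×10⁻³⁴ J·s)(3×10⁸ m/s) / (3.69 eV × 1.602×10⁻¹⁹ J/eV)
λ₀ = 336.00 nm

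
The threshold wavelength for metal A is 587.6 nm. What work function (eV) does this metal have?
2.11 eV

At the threshold wavelength, photon energy equals work function:
φ = hc/λ₀

Calculating:
φ = (6.626×10⁻³⁴ J·s)(3×10⁸ m/s) / (587.6×10⁻⁹ m)
φ = 2.11 eV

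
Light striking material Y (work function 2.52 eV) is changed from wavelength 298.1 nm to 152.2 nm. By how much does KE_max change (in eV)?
3.9870 eV

Using Einstein's equation: KE_max = hc/λ - φ

For λ₁ = 298.1 nm:
KE₁ = hc/λ₁ - φ = 4.1591 - 2.52 = 1.6391 eV

For λ₂ = 152.2 nm:
KE₂ = hc/λ₂ - φ = 8.1461 - 2.52 = 5.6261 eV

Change in KE:
ΔKE = KE₂ - KE₁ = 5.6261 - 1.6391 = 3.9870 eV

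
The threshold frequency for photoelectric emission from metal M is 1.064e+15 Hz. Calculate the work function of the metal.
4.40 eV

At the threshold frequency, photon energy equals work function:
φ = hf₀

Calculating:
φ = (6.626×10⁻³⁴ J·s)(1.064e+15 Hz)
φ = 4.40 eV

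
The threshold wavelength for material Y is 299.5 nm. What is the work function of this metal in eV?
4.14 eV

At the threshold wavelength, photon energy equals work function:
φ = hc/λ₀

Calculating:
φ = (6.626×10⁻³⁴ J·s)(3×10⁸ m/s) / (299.5×10⁻⁹ m)
φ = 4.14 eV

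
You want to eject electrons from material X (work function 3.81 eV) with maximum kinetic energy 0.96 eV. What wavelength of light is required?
259.92 nm

From Einstein's equation: KE_max = hc/λ - φ

Rearranging for λ:
hc/λ = KE_max + φ
λ = hc/(KE_max + φ)

Required photon energy:
E_photon = KE_max + φ = 0.96 + 3.81 = 4.77 eV

Required wavelength:
λ = hc/E_photon = (6.626×10⁻³⁴)(3×10⁸) / (4.77 × 1.602×10⁻¹⁹)
λ = 259.92 nm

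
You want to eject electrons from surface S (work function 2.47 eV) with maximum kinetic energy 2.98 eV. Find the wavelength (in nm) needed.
227.49 nm

From Einstein's equation: KE_max = hc/λ - φ

Rearranging for λ:
hc/λ = KE_max + φ
λ = hc/(KE_max + φ)

Required photon energy:
E_photon = KE_max + φ = 2.98 + 2.47 = 5.45 eV

Required wavelength:
λ = hc/E_photon = (6.626×10⁻³⁴)(3×10⁸) / (5.45 × 1.602×10⁻¹⁹)
λ = 227.49 nm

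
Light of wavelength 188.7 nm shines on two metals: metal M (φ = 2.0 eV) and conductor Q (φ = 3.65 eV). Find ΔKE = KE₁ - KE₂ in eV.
1.6500 eV

Using KE_max = hc/λ - φ for each metal:

Photon energy: E = hc/λ = 6.5704 eV

For metal M (φ₁ = 2.0 eV):
KE₁ = E - φ₁ = 6.5704 - 2.0 = 4.5704 eV

For conductor Q (φ₂ = 3.65 eV):
KE₂ = E - φ₂ = 6.5704 - 3.65 = 2.9204 eV

Difference:
ΔKE = KE₁ - KE₂ = 4.5704 - 2.9204 = 1.6500 eV

Note: The difference equals the difference in work functions: 3.65 - 2.0 = 1.65 eV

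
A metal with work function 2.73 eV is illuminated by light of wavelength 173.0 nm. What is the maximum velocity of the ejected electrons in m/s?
1.2493e+06 m/s

First, find the maximum kinetic energy:
E_photon = hc/λ = 7.1667 eV
KE_max = E_photon - φ = 7.1667 - 2.73 = 4.4367 eV

Convert to Joules: KE_max = 4.4367 × 1.602×10⁻¹⁹ J = 7.1084e-19 J

Then use KE = ½mv² to find velocity:
v = √(2·KE/m) = √(2 × 7.1084e-19 J / 9.109e-31 kg)
v = 1.2493e+06 m/s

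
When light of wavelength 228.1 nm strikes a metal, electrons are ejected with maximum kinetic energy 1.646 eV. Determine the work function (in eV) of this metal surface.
3.79 eV

From Einstein's photoelectric equation: KE_max = hf - φ = hc/λ - φ

Rearranging for φ:
φ = hc/λ - KE_max

Calculate photon energy:
E_photon = hc/λ = 5.4355 eV

Therefore:
φ = 5.4355 - 1.646 = 3.79 eV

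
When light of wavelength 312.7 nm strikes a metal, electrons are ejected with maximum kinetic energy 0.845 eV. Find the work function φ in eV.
3.12 eV

From Einstein's photoelectric equation: KE_max = hf - φ = hc/λ - φ

Rearranging for φ:
φ = hc/λ - KE_max

Calculate photon energy:
E_photon = hc/λ = 3.9650 eV

Therefore:
φ = 3.9650 - 0.845 = 3.12 eV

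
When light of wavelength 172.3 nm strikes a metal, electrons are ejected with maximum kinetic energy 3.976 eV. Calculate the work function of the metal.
3.22 eV

From Einstein's photoelectric equation: KE_max = hf - φ = hc/λ - φ

Rearranging for φ:
φ = hc/λ - KE_max

Calculate photon energy:
E_photon = hc/λ = 7.1958 eV

Therefore:
φ = 7.1958 - 3.976 = 3.22 eV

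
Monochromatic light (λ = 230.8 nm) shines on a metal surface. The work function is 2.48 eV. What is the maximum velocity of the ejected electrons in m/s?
1.0086e+06 m/s

First, find the maximum kinetic energy:
E_photon = hc/λ = 5.3719 eV
KE_max = E_photon - φ = 5.3719 - 2.48 = 2.8919 eV

Convert to Joules: KE_max = 2.8919 × 1.602×10⁻¹⁹ J = 4.6334e-19 J

Then use KE = ½mv² to find velocity:
v = √(2·KE/m) = √(2 × 4.6334e-19 J / 9.109e-31 kg)
v = 1.0086e+06 m/s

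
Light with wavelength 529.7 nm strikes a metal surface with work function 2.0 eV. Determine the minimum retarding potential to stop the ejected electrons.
0.3406 V

The stopping potential V_s satisfies: eV_s = KE_max

First, find KE_max using Einstein's equation:
E_photon = hc/λ = 2.3406 eV
KE_max = E_photon - φ = 2.3406 - 2.0 = 0.3406 eV

Since eV_s = KE_max:
V_s = KE_max/e = 0.3406 V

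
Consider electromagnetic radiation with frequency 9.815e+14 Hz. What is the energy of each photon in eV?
4.0592 eV

Using E = hf:

E = hf = (6.626×10⁻³⁴ J·s)(9.815e+14 Hz)
E = 4.0592 eV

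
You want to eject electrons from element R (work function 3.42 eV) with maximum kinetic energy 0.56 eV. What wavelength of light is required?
311.52 nm

From Einstein's equation: KE_max = hc/λ - φ

Rearranging for λ:
hc/λ = KE_max + φ
λ = hc/(KE_max + φ)

Required photon energy:
E_photon = KE_max + φ = 0.56 + 3.42 = 3.98 eV

Required wavelength:
λ = hc/E_photon = (6.626×10⁻³⁴)(3×10⁸) / (3.98 × 1.602×10⁻¹⁹)
λ = 311.52 nm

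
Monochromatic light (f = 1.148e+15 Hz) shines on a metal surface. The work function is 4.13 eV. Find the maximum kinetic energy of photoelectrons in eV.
0.6177 eV

Using Einstein's photoelectric equation: KE_max = hf - φ

First, calculate the photon energy:
E_photon = hf = (6.626×10⁻³⁴ J·s)(1.148e+15 Hz)
E_photon = 4.7477 eV

Then, the maximum kinetic energy:
KE_max = E_photon - φ = 4.7477 eV - 4.13 eV = 0.6177 eV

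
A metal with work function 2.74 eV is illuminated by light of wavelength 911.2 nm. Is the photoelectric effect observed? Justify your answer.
No

For photoemission, the photon energy must exceed the work function.

Photon energy: E = hc/λ = 1.3607 eV
Work function: φ = 2.74 eV

Since E_photon (1.3607 eV) < φ (2.74 eV), photoemission will NOT occur.
The threshold wavelength is λ₀ = hc/φ = 452.5 nm.
Since 911.2 nm > 452.5 nm, the photons lack sufficient energy.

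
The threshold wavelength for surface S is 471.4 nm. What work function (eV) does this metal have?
2.63 eV

At the threshold wavelength, photon energy equals work function:
φ = hc/λ₀

Calculating:
φ = (6.626×10⁻³⁴ J·s)(3×10⁸ m/s) / (471.4×10⁻⁹ m)
φ = 2.63 eV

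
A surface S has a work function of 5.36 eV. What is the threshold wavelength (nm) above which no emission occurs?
231.31 nm

The threshold wavelength is when the photon energy equals the work function:
hc/λ₀ = φ

Solving for λ₀:
λ₀ = hc/φ = (6.626×10⁻³⁴ J·s)(3×10⁸ m/s) / (5.36 eV × 1.602×10⁻¹⁹ J/eV)
λ₀ = 231.31 nm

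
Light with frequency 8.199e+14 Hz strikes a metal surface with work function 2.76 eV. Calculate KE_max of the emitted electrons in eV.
0.6308 eV

Using Einstein's photoelectric equation: KE_max = hf - φ

First, calculate the photon energy:
E_photon = hf = (6.626×10⁻³⁴ J·s)(8.199e+14 Hz)
E_photon = 3.3908 eV

Then, the maximum kinetic energy:
KE_max = E_photon - φ = 3.3908 eV - 2.76 eV = 0.6308 eV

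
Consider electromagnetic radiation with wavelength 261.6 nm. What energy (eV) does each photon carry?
4.7395 eV

Using E = hf = hc/λ:

E = hc/λ = (6.626×10⁻³⁴ J·s)(3×10⁸ m/s) / (261.6×10⁻⁹ m)
E = 4.7395 eV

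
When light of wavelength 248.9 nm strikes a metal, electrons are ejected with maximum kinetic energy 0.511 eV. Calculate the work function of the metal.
4.47 eV

From Einstein's photoelectric equation: KE_max = hf - φ = hc/λ - φ

Rearranging for φ:
φ = hc/λ - KE_max

Calculate photon energy:
E_photon = hc/λ = 4.9813 eV

Therefore:
φ = 4.9813 - 0.511 = 4.47 eV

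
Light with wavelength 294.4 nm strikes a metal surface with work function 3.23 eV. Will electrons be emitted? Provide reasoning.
Yes

For photoemission, the photon energy must exceed the work function.

Photon energy: E = hc/λ = 4.2114 eV
Work function: φ = 3.23 eV

Since E_photon (4.2114 eV) > φ (3.23 eV), photoemission WILL occur.
The threshold wavelength is λ₀ = hc/φ = 383.9 nm.
Since 294.4 nm < 383.9 nm, the light has sufficient energy.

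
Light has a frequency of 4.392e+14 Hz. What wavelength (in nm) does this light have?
682.59 nm

Using the wave equation: c = fλ

Solving for wavelength:
λ = c/f = (3×10⁸ m/s) / (4.392e+14 Hz)
λ = 682.59 nm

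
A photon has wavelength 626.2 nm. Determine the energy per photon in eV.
1.9799 eV

Using E = hf = hc/λ:

E = hc/λ = (6.626×10⁻³⁴ J·s)(3×10⁸ m/s) / (626.2×10⁻⁹ m)
E = 1.9799 eV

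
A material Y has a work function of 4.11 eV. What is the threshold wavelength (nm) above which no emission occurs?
301.66 nm

The threshold wavelength is when the photon energy equals the work function:
hc/λ₀ = φ

Solving for λ₀:
λ₀ = hc/φ = (6.626×10⁻³⁴ J·s)(3×10⁸ m/s) / (4.11 eV × 1.602×10⁻¹⁹ J/eV)
λ₀ = 301.66 nm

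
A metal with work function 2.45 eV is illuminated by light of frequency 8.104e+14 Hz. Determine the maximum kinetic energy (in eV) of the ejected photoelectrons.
0.9015 eV

Using Einstein's photoelectric equation: KE_max = hf - φ

First, calculate the photon energy:
E_photon = hf = (6.626×10⁻³⁴ J·s)(8.104e+14 Hz)
E_photon = 3.3515 eV

Then, the maximum kinetic energy:
KE_max = E_photon - φ = 3.3515 eV - 2.45 eV = 0.9015 eV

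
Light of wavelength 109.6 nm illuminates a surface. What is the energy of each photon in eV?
11.3124 eV

Using E = hf = hc/λ:

E = hc/λ = (6.626×10⁻³⁴ J·s)(3×10⁸ m/s) / (109.6×10⁻⁹ m)
E = 11.3124 eV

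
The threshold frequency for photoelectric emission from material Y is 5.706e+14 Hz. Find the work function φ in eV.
2.36 eV

At the threshold frequency, photon energy equals work function:
φ = hf₀

Calculating:
φ = (6.626×10⁻³⁴ J·s)(5.706e+14 Hz)
φ = 2.36 eV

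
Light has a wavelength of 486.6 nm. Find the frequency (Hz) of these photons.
6.1610e+14 Hz

Using the wave equation: c = fλ

Solving for frequency:
f = c/λ = (3×10⁸ m/s) / (486.6×10⁻⁹ m)
f = 6.1610e+14 Hz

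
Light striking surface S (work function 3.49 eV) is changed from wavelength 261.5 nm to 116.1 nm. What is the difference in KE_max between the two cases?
5.9378 eV

Using Einstein's equation: KE_max = hc/λ - φ

For λ₁ = 261.5 nm:
KE₁ = hc/λ₁ - φ = 4.7413 - 3.49 = 1.2513 eV

For λ₂ = 116.1 nm:
KE₂ = hc/λ₂ - φ = 10.6791 - 3.49 = 7.1891 eV

Change in KE:
ΔKE = KE₂ - KE₁ = 7.1891 - 1.2513 = 5.9378 eV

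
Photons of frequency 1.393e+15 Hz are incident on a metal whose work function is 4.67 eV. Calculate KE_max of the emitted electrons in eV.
1.0910 eV

Using Einstein's photoelectric equation: KE_max = hf - φ

First, calculate the photon energy:
E_photon = hf = (6.626×10⁻³⁴ J·s)(1.393e+15 Hz)
E_photon = 5.7610 eV

Then, the maximum kinetic energy:
KE_max = E_photon - φ = 5.7610 eV - 4.67 eV = 1.0910 eV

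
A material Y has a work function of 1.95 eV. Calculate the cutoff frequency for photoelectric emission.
4.7151e+14 Hz

The threshold frequency is when the photon energy equals the work function:
hf₀ = φ

Solving for f₀:
f₀ = φ/h = (1.95 eV × 1.602×10⁻¹⁹ J/eV) / (6.626×10⁻³⁴ J·s)
f₀ = 4.7151e+14 Hz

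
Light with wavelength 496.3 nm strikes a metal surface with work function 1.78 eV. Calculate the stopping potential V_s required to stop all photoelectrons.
0.7182 V

The stopping potential V_s satisfies: eV_s = KE_max

First, find KE_max using Einstein's equation:
E_photon = hc/λ = 2.4982 eV
KE_max = E_photon - φ = 2.4982 - 1.78 = 0.7182 eV

Since eV_s = KE_max:
V_s = KE_max/e = 0.7182 V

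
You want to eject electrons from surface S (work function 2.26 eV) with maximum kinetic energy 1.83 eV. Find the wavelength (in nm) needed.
303.14 nm

From Einstein's equation: KE_max = hc/λ - φ

Rearranging for λ:
hc/λ = KE_max + φ
λ = hc/(KE_max + φ)

Required photon energy:
E_photon = KE_max + φ = 1.83 + 2.26 = 4.09 eV

Required wavelength:
λ = hc/E_photon = (6.626×10⁻³⁴)(3×10⁸) / (4.09 × 1.602×10⁻¹⁹)
λ = 303.14 nm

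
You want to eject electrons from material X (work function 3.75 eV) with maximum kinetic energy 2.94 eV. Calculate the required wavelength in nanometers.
185.33 nm

From Einstein's equation: KE_max = hc/λ - φ

Rearranging for λ:
hc/λ = KE_max + φ
λ = hc/(KE_max + φ)

Required photon energy:
E_photon = KE_max + φ = 2.94 + 3.75 = 6.69 eV

Required wavelength:
λ = hc/E_photon = (6.626×10⁻³⁴)(3×10⁸) / (6.69 × 1.602×10⁻¹⁹)
λ = 185.33 nm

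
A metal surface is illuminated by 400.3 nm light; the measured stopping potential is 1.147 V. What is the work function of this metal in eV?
1.95 eV

The stopping potential gives the maximum kinetic energy: KE_max = eV_s = 1.147 eV

From Einstein's photoelectric equation: KE_max = hc/λ - φ
Rearranging: φ = hc/λ - KE_max

Calculate photon energy:
E_photon = hc/λ = (6.626×10⁻³⁴ J·s)(3×10⁸ m/s) / (400.3×10⁻⁹ m) = 3.0973 eV

Therefore:
φ = 3.0973 - 1.147 = 1.95 eV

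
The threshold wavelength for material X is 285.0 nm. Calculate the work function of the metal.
4.35 eV

At the threshold wavelength, photon energy equals work function:
φ = hc/λ₀

Calculating:
φ = (6.626×10⁻³⁴ J·s)(3×10⁸ m/s) / (285.0×10⁻⁹ m)
φ = 4.35 eV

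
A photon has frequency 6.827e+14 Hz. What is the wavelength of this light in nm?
439.13 nm

Using the wave equation: c = fλ

Solving for wavelength:
λ = c/f = (3×10⁸ m/s) / (6.827e+14 Hz)
λ = 439.13 nm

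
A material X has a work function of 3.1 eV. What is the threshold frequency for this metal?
7.4958e+14 Hz

The threshold frequency is when the photon energy equals the work function:
hf₀ = φ

Solving for f₀:
f₀ = φ/h = (3.1 eV × 1.602×10⁻¹⁹ J/eV) / (6.626×10⁻³⁴ J·s)
f₀ = 7.4958e+14 Hz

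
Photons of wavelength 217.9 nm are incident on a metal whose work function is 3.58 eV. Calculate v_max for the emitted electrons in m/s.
8.6151e+05 m/s

First, find the maximum kinetic energy:
E_photon = hc/λ = 5.6900 eV
KE_max = E_photon - φ = 5.6900 - 3.58 = 2.1100 eV

Convert to Joules: KE_max = 2.1100 × 1.602×10⁻¹⁹ J = 3.3805e-19 J

Then use KE = ½mv² to find velocity:
v = √(2·KE/m) = √(2 × 3.3805e-19 J / 9.109e-31 kg)
v = 8.6151e+05 m/s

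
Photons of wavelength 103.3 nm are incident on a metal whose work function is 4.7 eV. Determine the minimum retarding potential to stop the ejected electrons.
7.3023 V

The stopping potential V_s satisfies: eV_s = KE_max

First, find KE_max using Einstein's equation:
E_photon = hc/λ = 12.0023 eV
KE_max = E_photon - φ = 12.0023 - 4.7 = 7.3023 eV

Since eV_s = KE_max:
V_s = KE_max/e = 7.3023 V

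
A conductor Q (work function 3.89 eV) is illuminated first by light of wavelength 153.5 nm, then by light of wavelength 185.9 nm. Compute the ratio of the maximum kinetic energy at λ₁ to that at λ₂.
1.5065

Using Einstein's equation: KE_max = hc/λ - φ

For λ₁ = 153.5 nm:
E₁ = hc/λ₁ = 8.0771 eV
KE₁ = E₁ - φ = 8.0771 - 3.89 = 4.1871 eV

For λ₂ = 185.9 nm:
E₂ = hc/λ₂ = 6.6694 eV
KE₂ = E₂ - φ = 6.6694 - 3.89 = 2.7794 eV

Ratio: KE₁/KE₂ = 4.1871/2.7794 = 1.5065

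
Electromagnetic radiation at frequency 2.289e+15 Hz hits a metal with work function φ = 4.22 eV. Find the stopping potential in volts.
5.2465 V

The stopping potential V_s satisfies: eV_s = KE_max

First, find KE_max using Einstein's equation:
E_photon = hf = (6.626×10⁻³⁴ J·s)(2.289e+15 Hz) = 9.4665 eV
KE_max = E_photon - φ = 9.4665 - 4.22 = 5.2465 eV

Since eV_s = KE_max:
V_s = KE_max/e = 5.2465 V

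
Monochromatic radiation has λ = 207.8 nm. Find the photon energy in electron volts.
5.9665 eV

Using E = hf = hc/λ:

E = hc/λ = (6.626×10⁻³⁴ J·s)(3×10⁸ m/s) / (207.8×10⁻⁹ m)
E = 5.9665 eV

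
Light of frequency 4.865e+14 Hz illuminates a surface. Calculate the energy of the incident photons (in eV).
2.0120 eV

Using E = hf:

E = hf = (6.626×10⁻³⁴ J·s)(4.865e+14 Hz)
E = 2.0120 eV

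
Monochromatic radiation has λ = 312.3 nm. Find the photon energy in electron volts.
3.9700 eV

Using E = hf = hc/λ:

E = hc/λ = (6.626×10⁻³⁴ J·s)(3×10⁸ m/s) / (312.3×10⁻⁹ m)
E = 3.9700 eV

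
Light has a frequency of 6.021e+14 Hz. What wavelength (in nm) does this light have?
497.91 nm

Using the wave equation: c = fλ

Solving for wavelength:
λ = c/f = (3×10⁸ m/s) / (6.021e+14 Hz)
λ = 497.91 nm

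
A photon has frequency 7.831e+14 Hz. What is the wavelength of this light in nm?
382.83 nm

Using the wave equation: c = fλ

Solving for wavelength:
λ = c/f = (3×10⁸ m/s) / (7.831e+14 Hz)
λ = 382.83 nm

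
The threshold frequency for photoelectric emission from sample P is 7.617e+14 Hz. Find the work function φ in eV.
3.15 eV

At the threshold frequency, photon energy equals work function:
φ = hf₀

Calculating:
φ = (6.626×10⁻³⁴ J·s)(7.617e+14 Hz)
φ = 3.15 eV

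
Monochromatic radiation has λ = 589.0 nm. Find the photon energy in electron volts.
2.1050 eV

Using E = hf = hc/λ:

E = hc/λ = (6.626×10⁻³⁴ J·s)(3×10⁸ m/s) / (589.0×10⁻⁹ m)
E = 2.1050 eV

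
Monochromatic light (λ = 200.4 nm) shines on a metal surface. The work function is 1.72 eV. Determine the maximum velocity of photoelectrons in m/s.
1.2535e+06 m/s

First, find the maximum kinetic energy:
E_photon = hc/λ = 6.1868 eV
KE_max = E_photon - φ = 6.1868 - 1.72 = 4.4668 eV

Convert to Joules: KE_max = 4.4668 × 1.602×10⁻¹⁹ J = 7.1567e-19 J

Then use KE = ½mv² to find velocity:
v = √(2·KE/m) = √(2 × 7.1567e-19 J / 9.109e-31 kg)
v = 1.2535e+06 m/s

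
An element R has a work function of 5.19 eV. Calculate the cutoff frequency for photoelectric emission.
1.2549e+15 Hz

The threshold frequency is when the photon energy equals the work function:
hf₀ = φ

Solving for f₀:
f₀ = φ/h = (5.19 eV × 1.602×10⁻¹⁹ J/eV) / (6.626×10⁻³⁴ J·s)
f₀ = 1.2549e+15 Hz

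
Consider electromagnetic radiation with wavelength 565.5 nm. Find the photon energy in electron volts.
2.1925 eV

Using E = hf = hc/λ:

E = hc/λ = (6.626×10⁻³⁴ J·s)(3×10⁸ m/s) / (565.5×10⁻⁹ m)
E = 2.1925 eV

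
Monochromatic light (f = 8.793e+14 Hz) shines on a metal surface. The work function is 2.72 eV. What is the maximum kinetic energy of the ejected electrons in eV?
0.9165 eV

Using Einstein's photoelectric equation: KE_max = hf - φ

First, calculate the photon energy:
E_photon = hf = (6.626×10⁻³⁴ J·s)(8.793e+14 Hz)
E_photon = 3.6365 eV

Then, the maximum kinetic energy:
KE_max = E_photon - φ = 3.6365 eV - 2.72 eV = 0.9165 eV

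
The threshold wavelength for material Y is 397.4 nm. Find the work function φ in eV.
3.12 eV

At the threshold wavelength, photon energy equals work function:
φ = hc/λ₀

Calculating:
φ = (6.626×10⁻³⁴ J·s)(3×10⁸ m/s) / (397.4×10⁻⁹ m)
φ = 3.12 eV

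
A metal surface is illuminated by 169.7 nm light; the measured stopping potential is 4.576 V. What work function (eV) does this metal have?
2.73 eV

The stopping potential gives the maximum kinetic energy: KE_max = eV_s = 4.576 eV

From Einstein's photoelectric equation: KE_max = hc/λ - φ
Rearranging: φ = hc/λ - KE_max

Calculate photon energy:
E_photon = hc/λ = (6.626×10⁻³⁴ J·s)(3×10⁸ m/s) / (169.7×10⁻⁹ m) = 7.3061 eV

Therefore:
φ = 7.3061 - 4.576 = 2.73 eV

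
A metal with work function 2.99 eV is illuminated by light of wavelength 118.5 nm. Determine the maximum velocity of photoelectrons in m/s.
1.6213e+06 m/s

First, find the maximum kinetic energy:
E_photon = hc/λ = 10.4628 eV
KE_max = E_photon - φ = 10.4628 - 2.99 = 7.4728 eV

Convert to Joules: KE_max = 7.4728 × 1.602×10⁻¹⁹ J = 1.1973e-18 J

Then use KE = ½mv² to find velocity:
v = √(2·KE/m) = √(2 × 1.1973e-18 J / 9.109e-31 kg)
v = 1.6213e+06 m/s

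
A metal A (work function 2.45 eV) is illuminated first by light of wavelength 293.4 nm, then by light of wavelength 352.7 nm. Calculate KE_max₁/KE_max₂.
1.6669

Using Einstein's equation: KE_max = hc/λ - φ

For λ₁ = 293.4 nm:
E₁ = hc/λ₁ = 4.2258 eV
KE₁ = E₁ - φ = 4.2258 - 2.45 = 1.7758 eV

For λ₂ = 352.7 nm:
E₂ = hc/λ₂ = 3.5153 eV
KE₂ = E₂ - φ = 3.5153 - 2.45 = 1.0653 eV

Ratio: KE₁/KE₂ = 1.7758/1.0653 = 1.6669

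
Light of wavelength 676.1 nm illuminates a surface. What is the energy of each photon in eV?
1.8338 eV

Using E = hf = hc/λ:

E = hc/λ = (6.626×10⁻³⁴ J·s)(3×10⁸ m/s) / (676.1×10⁻⁹ m)
E = 1.8338 eV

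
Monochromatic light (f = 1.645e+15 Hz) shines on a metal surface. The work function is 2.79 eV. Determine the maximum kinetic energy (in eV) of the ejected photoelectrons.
4.0132 eV

Using Einstein's photoelectric equation: KE_max = hf - φ

First, calculate the photon energy:
E_photon = hf = (6.626×10⁻³⁴ J·s)(1.645e+15 Hz)
E_photon = 6.8032 eV

Then, the maximum kinetic energy:
KE_max = E_photon - φ = 6.8032 eV - 2.79 eV = 4.0132 eV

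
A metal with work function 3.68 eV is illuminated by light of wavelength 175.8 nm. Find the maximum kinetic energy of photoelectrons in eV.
3.3726 eV

Using Einstein's photoelectric equation: KE_max = hf - φ = hc/λ - φ

First, calculate the photon energy:
E_photon = hc/λ = (6.626×10⁻³⁴ J·s)(3×10⁸ m/s) / (175.8×10⁻⁹ m)
E_photon = 7.0526 eV

Then, the maximum kinetic energy:
KE_max = E_photon - φ = 7.0526 eV - 3.68 eV = 3.3726 eV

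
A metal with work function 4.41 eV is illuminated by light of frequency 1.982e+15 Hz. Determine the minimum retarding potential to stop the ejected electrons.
3.7869 V

The stopping potential V_s satisfies: eV_s = KE_max

First, find KE_max using Einstein's equation:
E_photon = hf = (6.626×10⁻³⁴ J·s)(1.982e+15 Hz) = 8.1969 eV
KE_max = E_photon - φ = 8.1969 - 4.41 = 3.7869 eV

Since eV_s = KE_max:
V_s = KE_max/e = 3.7869 V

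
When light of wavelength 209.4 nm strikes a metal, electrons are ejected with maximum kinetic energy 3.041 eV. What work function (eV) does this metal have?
2.88 eV

From Einstein's photoelectric equation: KE_max = hf - φ = hc/λ - φ

Rearranging for φ:
φ = hc/λ - KE_max

Calculate photon energy:
E_photon = hc/λ = 5.9209 eV

Therefore:
φ = 5.9209 - 3.041 = 2.88 eV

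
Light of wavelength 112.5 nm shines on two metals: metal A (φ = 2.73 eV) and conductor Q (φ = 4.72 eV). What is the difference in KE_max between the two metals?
1.9900 eV

Using KE_max = hc/λ - φ for each metal:

Photon energy: E = hc/λ = 11.0208 eV

For metal A (φ₁ = 2.73 eV):
KE₁ = E - φ₁ = 11.0208 - 2.73 = 8.2908 eV

For conductor Q (φ₂ = 4.72 eV):
KE₂ = E - φ₂ = 11.0208 - 4.72 = 6.3008 eV

Difference:
ΔKE = KE₁ - KE₂ = 8.2908 - 6.3008 = 1.9900 eV

Note: The difference equals the difference in work functions: 4.72 - 2.73 = 1.99 eV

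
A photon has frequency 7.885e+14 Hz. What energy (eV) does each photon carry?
3.2610 eV

Using E = hf:

E = hf = (6.626×10⁻³⁴ J·s)(7.885e+14 Hz)
E = 3.2610 eV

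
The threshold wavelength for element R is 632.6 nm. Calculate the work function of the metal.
1.96 eV

At the threshold wavelength, photon energy equals work function:
φ = hc/λ₀

Calculating:
φ = (6.626×10⁻³⁴ J·s)(3×10⁸ m/s) / (632.6×10⁻⁹ m)
φ = 1.96 eV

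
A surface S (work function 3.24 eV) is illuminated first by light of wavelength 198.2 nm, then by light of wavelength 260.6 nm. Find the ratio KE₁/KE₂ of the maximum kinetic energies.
1.9870

Using Einstein's equation: KE_max = hc/λ - φ

For λ₁ = 198.2 nm:
E₁ = hc/λ₁ = 6.2555 eV
KE₁ = E₁ - φ = 6.2555 - 3.24 = 3.0155 eV

For λ₂ = 260.6 nm:
E₂ = hc/λ₂ = 4.7576 eV
KE₂ = E₂ - φ = 4.7576 - 3.24 = 1.5176 eV

Ratio: KE₁/KE₂ = 3.0155/1.5176 = 1.9870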